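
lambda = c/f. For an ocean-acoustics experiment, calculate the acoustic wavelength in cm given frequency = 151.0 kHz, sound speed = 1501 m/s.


lambda = c/f = 1501 / 151000 = 0.0099 m = 0.99 cm

0.99 cm


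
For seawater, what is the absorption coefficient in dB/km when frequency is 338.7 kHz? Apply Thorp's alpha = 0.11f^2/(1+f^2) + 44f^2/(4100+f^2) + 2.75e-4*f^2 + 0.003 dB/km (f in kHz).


f^2 = 114717.69
alpha = 0.11*114717.69/(1+114717.69) + 44*114717.69/(4100+114717.69) + 2.75e-4*114717.69 + 0.003 = 74.142

74.142 dB/km


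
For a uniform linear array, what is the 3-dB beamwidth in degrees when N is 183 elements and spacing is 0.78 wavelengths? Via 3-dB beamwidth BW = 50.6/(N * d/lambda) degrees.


BW = 50.6 / (183 * 0.78) = 50.6 / 142.74 = 0.35

0.35 deg


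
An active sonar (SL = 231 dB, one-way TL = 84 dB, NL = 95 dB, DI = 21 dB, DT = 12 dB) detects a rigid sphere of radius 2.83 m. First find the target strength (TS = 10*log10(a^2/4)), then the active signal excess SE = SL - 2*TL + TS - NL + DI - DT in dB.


Step 1: TS = 10*log10(2.83^2/4) = 3.02 dB
Step 2: SE = SL - 2*TL + TS - NL + DI - DT = 231 - 2*84 + (3.02) - 95 + 21 - 12 = -19.98

-19.98 dB


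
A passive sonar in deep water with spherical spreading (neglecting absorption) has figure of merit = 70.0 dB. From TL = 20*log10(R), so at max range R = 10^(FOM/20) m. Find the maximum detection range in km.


3.16 km


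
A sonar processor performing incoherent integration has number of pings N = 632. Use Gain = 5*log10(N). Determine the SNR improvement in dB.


Gain = 5*log10(632) = 14.0

14.0 dB


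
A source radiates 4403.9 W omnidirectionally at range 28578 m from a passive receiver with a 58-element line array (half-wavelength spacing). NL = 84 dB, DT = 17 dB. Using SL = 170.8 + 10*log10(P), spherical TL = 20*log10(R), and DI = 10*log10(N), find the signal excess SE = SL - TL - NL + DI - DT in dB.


Step 1: SL = 170.8 + 10*log10(4403.9) = 207.24 dB
Step 2: TL = 20*log10(28578) = 89.12 dB
Step 3: DI = 10*log10(58) = 17.63 dB
Step 4: SE = SL - TL - NL + DI - DT = 207.24 - 89.12 - 84 + 17.63 - 17 = 34.75

34.75 dB


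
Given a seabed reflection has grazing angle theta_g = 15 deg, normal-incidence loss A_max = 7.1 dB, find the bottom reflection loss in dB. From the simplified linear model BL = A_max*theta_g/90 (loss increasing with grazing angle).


BL = A_max * theta_g / 90 = 7.1 * 15 / 90 = 1.18

1.18 dB


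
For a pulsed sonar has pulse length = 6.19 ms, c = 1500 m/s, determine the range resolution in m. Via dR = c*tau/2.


4.6425 m


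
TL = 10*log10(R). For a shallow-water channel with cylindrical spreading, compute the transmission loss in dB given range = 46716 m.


46.69 dB


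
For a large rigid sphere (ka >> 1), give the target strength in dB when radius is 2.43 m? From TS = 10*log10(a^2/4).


TS = 10*log10(2.43^2 / 4) = 10*log10(1.476225) = 1.69

1.69 dB


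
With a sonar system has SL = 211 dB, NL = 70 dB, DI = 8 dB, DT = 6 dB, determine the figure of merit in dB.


FOM = SL - NL + DI - DT = 211 - 70 + 8 - 6 = 143

143 dB


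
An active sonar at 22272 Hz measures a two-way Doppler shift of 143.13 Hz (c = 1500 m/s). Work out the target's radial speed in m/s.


4.82 m/s


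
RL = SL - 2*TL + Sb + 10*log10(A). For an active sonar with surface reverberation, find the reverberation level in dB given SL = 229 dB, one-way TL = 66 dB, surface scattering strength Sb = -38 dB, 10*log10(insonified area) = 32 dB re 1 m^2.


91 dB


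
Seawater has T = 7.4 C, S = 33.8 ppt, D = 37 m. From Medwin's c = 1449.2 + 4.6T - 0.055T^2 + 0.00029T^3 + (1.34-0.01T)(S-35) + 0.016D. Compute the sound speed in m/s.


1479.42 m/s


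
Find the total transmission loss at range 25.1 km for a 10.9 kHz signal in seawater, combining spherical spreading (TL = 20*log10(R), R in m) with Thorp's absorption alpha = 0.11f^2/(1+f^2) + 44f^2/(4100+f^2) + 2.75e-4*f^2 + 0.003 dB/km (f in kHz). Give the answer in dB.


Step 1 (Thorp): alpha = 0.11*118.81/(1+118.81) + 44*118.81/(4100+118.81) + 2.75e-4*118.81 + 0.003 = 1.3839 dB/km
Step 2: TL_spread = 20*log10(25100) = 87.99 dB
Step 3: TL_abs = alpha*R = 1.3839 * 25.1 = 34.74 dB
Step 4: TL_total = 87.99 + 34.74 = 122.73

122.73 dB


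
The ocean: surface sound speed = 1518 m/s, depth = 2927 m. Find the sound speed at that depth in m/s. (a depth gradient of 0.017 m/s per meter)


1567.759 m/s


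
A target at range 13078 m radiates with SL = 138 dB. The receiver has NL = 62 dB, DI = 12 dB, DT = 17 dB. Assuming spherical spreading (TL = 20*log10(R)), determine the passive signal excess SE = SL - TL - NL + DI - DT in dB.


Step 1: TL = 20*log10(13078) = 82.33 dB
Step 2: SE = 138 - 82.33 - 62 + 12 - 17 = -11.33

-11.33 dB


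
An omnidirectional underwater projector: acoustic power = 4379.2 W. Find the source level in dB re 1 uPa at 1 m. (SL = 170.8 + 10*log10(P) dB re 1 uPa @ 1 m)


SL = 170.8 + 10*log10(4379.2) = 170.8 + 36.41 = 207.21

207.21 dB


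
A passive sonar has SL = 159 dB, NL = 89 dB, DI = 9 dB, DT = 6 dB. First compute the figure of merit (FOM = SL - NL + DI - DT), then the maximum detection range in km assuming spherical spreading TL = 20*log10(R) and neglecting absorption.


Step 1: FOM = SL - NL + DI - DT = 159 - 89 + 9 - 6 = 73 dB
Step 2: at max range FOM = TL = 20*log10(R), so R = 10^(73/20) = 4466.84 m = 4.47 km

4.47 km


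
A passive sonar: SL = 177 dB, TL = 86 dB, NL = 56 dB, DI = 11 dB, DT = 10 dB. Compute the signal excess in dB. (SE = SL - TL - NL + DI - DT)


SE = SL - TL - NL + DI - DT = 177 - 86 - 56 + 11 - 10 = 36

36 dB


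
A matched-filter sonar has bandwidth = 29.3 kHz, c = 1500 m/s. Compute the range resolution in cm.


2.56 cm


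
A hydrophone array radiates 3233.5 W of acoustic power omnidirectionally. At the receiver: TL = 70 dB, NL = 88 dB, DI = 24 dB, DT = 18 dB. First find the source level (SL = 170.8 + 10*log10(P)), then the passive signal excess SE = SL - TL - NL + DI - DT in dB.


Step 1: SL = 170.8 + 10*log10(3233.5) = 205.9 dB
Step 2: SE = SL - TL - NL + DI - DT = 205.9 - 70 - 88 + 24 - 18 = 53.9

53.9 dB


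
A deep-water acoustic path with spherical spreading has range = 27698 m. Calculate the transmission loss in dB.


88.85 dB


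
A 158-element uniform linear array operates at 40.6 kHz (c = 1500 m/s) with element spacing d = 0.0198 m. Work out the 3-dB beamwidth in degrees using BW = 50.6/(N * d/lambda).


Step 1: lambda = 1500/40600 = 0.03695 m
Step 2: d/lambda = 0.0198/0.03695 = 0.5359
Step 3: BW = 50.6/(N * d/lambda) = 50.6/(158 * 0.5359) = 0.6

0.6 deg


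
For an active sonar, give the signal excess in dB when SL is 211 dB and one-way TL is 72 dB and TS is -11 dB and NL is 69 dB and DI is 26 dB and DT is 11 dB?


2 dB


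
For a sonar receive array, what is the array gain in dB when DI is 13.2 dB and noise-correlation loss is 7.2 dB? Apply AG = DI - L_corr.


AG = DI - L_corr = 13.2 - 7.2 = 6.0

6.0 dB


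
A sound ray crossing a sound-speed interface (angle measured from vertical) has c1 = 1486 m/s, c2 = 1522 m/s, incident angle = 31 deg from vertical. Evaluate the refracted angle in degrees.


31.84 deg


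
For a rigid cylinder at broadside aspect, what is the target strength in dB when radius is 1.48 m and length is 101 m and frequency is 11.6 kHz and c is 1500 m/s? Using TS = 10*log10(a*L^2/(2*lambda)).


lambda = 1500/11600 = 0.12931 m
TS = 10*log10(1.48*101^2/(2*0.12931)) = 47.66

47.66 dB


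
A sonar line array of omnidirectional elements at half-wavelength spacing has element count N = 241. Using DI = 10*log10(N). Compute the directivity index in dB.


DI = 10*log10(241) = 23.82

23.82 dB


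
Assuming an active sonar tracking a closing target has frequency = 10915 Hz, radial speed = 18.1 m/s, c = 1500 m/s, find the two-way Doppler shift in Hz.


fd = 2*f*v/c = 2 * 10915 * 18.1 / 1500 = 263.42

263.42 Hz


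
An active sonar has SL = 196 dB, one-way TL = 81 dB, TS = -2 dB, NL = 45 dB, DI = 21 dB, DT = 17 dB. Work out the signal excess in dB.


SE = SL - 2*TL + TS - NL + DI - DT = 196 - 2*81 + (-2) - 45 + 21 - 17 = -9

-9 dB


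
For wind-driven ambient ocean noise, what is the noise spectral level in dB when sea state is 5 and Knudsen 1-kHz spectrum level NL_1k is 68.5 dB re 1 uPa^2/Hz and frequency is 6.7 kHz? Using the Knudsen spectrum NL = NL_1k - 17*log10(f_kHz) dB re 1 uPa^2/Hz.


NL = NL_1k - 17*log10(f_kHz) = 68.5 - 17*log10(6.7) = 68.5 - (14.04) = 54.46

54.46 dB


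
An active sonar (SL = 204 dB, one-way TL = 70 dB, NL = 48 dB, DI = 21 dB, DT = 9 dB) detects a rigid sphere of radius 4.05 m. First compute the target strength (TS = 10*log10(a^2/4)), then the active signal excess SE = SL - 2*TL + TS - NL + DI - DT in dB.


Step 1: TS = 10*log10(4.05^2/4) = 6.13 dB
Step 2: SE = SL - 2*TL + TS - NL + DI - DT = 204 - 2*70 + (6.13) - 48 + 21 - 9 = 34.13

34.13 dB


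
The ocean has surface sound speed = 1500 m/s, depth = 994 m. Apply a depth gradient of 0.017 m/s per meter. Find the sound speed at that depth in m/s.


c = 1500 + 0.017 * 994 = 1516.898

1516.898 m/s


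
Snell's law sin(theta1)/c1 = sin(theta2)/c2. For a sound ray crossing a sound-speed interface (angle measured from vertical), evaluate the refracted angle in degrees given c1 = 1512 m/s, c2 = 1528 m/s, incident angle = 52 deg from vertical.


sin(theta2) = (c2/c1)*sin(theta1) = (1528/1512)*sin(52 deg) = 0.79635
theta2 = arcsin(0.79635) = 52.78

52.78 deg


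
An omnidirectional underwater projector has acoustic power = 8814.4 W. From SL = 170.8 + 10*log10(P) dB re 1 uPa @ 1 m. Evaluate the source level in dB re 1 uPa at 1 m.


SL = 170.8 + 10*log10(8814.4) = 170.8 + 39.45 = 210.25

210.25 dB


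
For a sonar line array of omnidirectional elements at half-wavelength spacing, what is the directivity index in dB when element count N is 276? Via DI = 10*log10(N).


DI = 10*log10(276) = 24.41

24.41 dB


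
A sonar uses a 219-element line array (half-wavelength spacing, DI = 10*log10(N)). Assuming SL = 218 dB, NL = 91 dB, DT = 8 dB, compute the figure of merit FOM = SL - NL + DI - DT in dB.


Step 1: DI = 10*log10(219) = 23.4 dB
Step 2: FOM = SL - NL + DI - DT = 218 - 91 + 23.4 - 8 = 142.4

142.4 dB


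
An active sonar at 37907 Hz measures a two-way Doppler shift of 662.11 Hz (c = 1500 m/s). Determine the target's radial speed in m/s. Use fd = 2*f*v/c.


From fd = 2*f*v/c, v = c*fd/(2*f) = 1500 * 662.11 / (2*37907) = 13.1

13.1 m/s


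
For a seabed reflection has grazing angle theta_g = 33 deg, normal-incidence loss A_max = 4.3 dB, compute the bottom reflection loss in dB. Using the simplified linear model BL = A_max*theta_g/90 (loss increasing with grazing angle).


BL = A_max * theta_g / 90 = 4.3 * 33 / 90 = 1.58

1.58 dB


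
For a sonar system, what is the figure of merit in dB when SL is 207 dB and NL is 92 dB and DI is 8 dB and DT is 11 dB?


112 dB


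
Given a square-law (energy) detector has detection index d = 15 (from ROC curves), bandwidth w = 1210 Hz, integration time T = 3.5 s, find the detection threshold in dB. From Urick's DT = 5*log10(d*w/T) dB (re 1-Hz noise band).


18.57 dB


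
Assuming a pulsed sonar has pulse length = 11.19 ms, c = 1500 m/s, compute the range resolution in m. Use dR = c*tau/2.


8.3925 m


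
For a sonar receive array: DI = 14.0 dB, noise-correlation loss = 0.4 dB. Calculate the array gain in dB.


AG = DI - L_corr = 14.0 - 0.4 = 13.6

13.6 dB


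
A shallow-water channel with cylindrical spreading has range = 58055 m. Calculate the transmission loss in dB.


TL = 10*log10(58055) = 47.64

47.64 dB


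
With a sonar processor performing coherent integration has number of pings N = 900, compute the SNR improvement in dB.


29.54 dB


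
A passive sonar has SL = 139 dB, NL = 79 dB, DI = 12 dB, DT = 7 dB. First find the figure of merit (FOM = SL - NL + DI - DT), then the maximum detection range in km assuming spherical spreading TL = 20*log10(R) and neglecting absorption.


Step 1: FOM = SL - NL + DI - DT = 139 - 79 + 12 - 7 = 65 dB
Step 2: at max range FOM = TL = 20*log10(R), so R = 10^(65/20) = 1778.28 m = 1.78 km

1.78 km


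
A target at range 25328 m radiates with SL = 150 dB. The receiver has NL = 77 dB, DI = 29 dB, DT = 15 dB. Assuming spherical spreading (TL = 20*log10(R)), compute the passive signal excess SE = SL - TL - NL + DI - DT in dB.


Step 1: TL = 20*log10(25328) = 88.07 dB
Step 2: SE = 150 - 88.07 - 77 + 29 - 15 = -1.07

-1.07 dB


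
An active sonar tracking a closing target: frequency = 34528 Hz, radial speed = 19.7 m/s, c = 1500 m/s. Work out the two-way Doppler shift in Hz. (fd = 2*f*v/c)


fd = 2*f*v/c = 2 * 34528 * 19.7 / 1500 = 906.94

906.94 Hz


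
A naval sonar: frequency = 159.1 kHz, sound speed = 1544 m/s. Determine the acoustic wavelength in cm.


lambda = c/f = 1544 / 159100 = 0.0097 m = 0.97 cm

0.97 cm


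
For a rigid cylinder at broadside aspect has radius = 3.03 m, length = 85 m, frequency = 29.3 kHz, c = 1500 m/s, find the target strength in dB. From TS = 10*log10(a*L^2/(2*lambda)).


lambda = 1500/29300 = 0.05119 m
TS = 10*log10(3.03*85^2/(2*0.05119)) = 53.3

53.3 dB


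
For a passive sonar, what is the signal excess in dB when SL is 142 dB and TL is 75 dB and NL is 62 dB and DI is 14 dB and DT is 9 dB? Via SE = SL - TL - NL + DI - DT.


SE = SL - TL - NL + DI - DT = 142 - 75 - 62 + 14 - 9 = 10

10 dB


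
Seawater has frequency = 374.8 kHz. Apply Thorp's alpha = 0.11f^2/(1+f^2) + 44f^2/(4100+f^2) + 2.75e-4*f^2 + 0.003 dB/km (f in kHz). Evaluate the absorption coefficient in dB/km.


f^2 = 140475.04
alpha = 0.11*140475.04/(1+140475.04) + 44*140475.04/(4100+140475.04) + 2.75e-4*140475.04 + 0.003 = 81.496

81.496 dB/km


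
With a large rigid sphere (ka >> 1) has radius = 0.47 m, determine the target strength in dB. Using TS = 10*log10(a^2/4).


-12.58 dB


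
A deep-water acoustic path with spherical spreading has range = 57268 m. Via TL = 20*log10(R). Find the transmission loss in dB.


95.16 dB


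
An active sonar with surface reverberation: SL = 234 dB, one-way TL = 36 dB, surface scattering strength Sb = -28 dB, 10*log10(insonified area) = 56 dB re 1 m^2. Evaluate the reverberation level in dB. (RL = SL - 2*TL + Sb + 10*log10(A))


190 dB


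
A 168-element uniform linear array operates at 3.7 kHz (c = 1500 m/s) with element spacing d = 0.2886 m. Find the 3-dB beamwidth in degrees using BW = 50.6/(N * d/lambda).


Step 1: lambda = 1500/3700 = 0.40541 m
Step 2: d/lambda = 0.2886/0.40541 = 0.7119
Step 3: BW = 50.6/(N * d/lambda) = 50.6/(168 * 0.7119) = 0.42

0.42 deg


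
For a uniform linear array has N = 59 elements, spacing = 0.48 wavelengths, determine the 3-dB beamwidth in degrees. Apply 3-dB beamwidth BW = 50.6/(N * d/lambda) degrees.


1.79 deg


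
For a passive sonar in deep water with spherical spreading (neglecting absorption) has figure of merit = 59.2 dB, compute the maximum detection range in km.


At max range FOM = TL, so 20*log10(R) = 59.2
R = 10^(59.2/20) = 912.01 m = 0.91 km

0.91 km


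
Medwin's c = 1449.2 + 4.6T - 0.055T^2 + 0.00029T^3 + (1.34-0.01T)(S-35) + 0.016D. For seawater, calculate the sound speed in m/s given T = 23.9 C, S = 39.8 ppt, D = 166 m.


c = 1449.2 + 4.6*23.9 - 0.055*23.9^2 + 0.00029*23.9^3 + (1.34 - 0.01*23.9)*(39.8 - 35) + 0.016*166 = 1539.62

1539.62 m/s


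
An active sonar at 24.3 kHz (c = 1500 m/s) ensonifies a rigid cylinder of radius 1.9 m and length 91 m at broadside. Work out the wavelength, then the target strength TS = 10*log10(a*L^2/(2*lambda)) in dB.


Step 1: lambda = c/f = 1500/24300 = 0.06173 m
Step 2: TS = 10*log10(a*L^2/(2*lambda)) = 10*log10(1.9*91^2/(2*0.06173)) = 51.05

51.05 dB


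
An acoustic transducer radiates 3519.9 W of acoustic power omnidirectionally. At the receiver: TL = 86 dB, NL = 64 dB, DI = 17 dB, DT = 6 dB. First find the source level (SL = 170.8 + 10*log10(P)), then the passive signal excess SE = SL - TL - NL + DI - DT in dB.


Step 1: SL = 170.8 + 10*log10(3519.9) = 206.27 dB
Step 2: SE = SL - TL - NL + DI - DT = 206.27 - 86 - 64 + 17 - 6 = 67.27

67.27 dB


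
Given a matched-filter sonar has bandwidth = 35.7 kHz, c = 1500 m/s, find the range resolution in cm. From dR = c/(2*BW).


2.1 cm


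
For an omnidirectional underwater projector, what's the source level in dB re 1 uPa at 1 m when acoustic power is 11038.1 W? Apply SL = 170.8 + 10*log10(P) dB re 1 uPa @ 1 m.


SL = 170.8 + 10*log10(11038.1) = 170.8 + 40.43 = 211.23

211.23 dB


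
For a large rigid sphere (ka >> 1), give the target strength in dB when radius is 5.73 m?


TS = 10*log10(5.73^2 / 4) = 10*log10(8.208225) = 9.14

9.14 dB


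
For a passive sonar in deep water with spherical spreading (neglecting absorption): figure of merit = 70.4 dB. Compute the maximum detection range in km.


3.31 km


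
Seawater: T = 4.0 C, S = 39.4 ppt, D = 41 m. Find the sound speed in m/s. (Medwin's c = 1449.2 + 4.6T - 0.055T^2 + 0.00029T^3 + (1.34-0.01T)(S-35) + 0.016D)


1473.11 m/s


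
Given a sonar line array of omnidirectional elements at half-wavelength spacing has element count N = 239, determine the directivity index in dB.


DI = 10*log10(239) = 23.78

23.78 dB


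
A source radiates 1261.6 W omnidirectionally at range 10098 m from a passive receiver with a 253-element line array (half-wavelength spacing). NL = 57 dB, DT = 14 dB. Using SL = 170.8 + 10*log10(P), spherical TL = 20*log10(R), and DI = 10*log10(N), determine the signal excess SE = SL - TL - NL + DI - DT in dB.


Step 1: SL = 170.8 + 10*log10(1261.6) = 201.81 dB
Step 2: TL = 20*log10(10098) = 80.08 dB
Step 3: DI = 10*log10(253) = 24.03 dB
Step 4: SE = SL - TL - NL + DI - DT = 201.81 - 80.08 - 57 + 24.03 - 14 = 74.76

74.76 dB


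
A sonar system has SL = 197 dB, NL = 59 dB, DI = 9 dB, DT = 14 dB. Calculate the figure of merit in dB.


FOM = SL - NL + DI - DT = 197 - 59 + 9 - 14 = 133

133 dB


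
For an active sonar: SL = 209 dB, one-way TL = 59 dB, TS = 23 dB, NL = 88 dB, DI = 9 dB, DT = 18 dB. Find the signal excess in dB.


SE = SL - 2*TL + TS - NL + DI - DT = 209 - 2*59 + (23) - 88 + 9 - 18 = 17

17 dB


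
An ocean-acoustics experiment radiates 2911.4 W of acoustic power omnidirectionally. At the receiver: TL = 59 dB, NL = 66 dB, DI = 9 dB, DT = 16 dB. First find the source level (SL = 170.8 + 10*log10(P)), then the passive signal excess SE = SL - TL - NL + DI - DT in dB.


Step 1: SL = 170.8 + 10*log10(2911.4) = 205.44 dB
Step 2: SE = SL - TL - NL + DI - DT = 205.44 - 59 - 66 + 9 - 16 = 73.44

73.44 dB


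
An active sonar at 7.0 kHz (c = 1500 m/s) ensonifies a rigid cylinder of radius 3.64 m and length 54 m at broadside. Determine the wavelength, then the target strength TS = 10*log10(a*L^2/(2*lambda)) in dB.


Step 1: lambda = c/f = 1500/7000 = 0.21429 m
Step 2: TS = 10*log10(a*L^2/(2*lambda)) = 10*log10(3.64*54^2/(2*0.21429)) = 43.94

43.94 dB


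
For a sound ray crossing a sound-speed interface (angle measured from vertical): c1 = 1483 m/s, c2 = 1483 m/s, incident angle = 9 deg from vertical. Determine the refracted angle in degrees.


sin(theta2) = (c2/c1)*sin(theta1) = (1483/1483)*sin(9 deg) = 0.15643
theta2 = arcsin(0.15643) = 9.0

9.0 deg


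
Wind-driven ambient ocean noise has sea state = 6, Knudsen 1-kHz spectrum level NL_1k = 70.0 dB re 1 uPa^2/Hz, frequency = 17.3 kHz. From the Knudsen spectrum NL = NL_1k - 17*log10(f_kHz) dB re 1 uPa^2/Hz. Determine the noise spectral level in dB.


NL = NL_1k - 17*log10(f_kHz) = 70.0 - 17*log10(17.3) = 70.0 - (21.05) = 48.95

48.95 dB


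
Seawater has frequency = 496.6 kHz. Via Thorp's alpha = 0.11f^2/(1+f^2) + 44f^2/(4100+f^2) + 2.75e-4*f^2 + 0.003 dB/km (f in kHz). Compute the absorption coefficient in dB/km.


f^2 = 246611.56
alpha = 0.11*246611.56/(1+246611.56) + 44*246611.56/(4100+246611.56) + 2.75e-4*246611.56 + 0.003 = 111.212

111.212 dB/km


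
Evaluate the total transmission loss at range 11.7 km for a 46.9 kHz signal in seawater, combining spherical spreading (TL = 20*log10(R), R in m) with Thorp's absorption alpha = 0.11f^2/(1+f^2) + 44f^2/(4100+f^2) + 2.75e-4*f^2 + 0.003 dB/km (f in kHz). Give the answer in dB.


Step 1 (Thorp): alpha = 0.11*2199.61/(1+2199.61) + 44*2199.61/(4100+2199.61) + 2.75e-4*2199.61 + 0.003 = 16.0811 dB/km
Step 2: TL_spread = 20*log10(11700) = 81.36 dB
Step 3: TL_abs = alpha*R = 16.0811 * 11.7 = 188.15 dB
Step 4: TL_total = 81.36 + 188.15 = 269.51

269.51 dB


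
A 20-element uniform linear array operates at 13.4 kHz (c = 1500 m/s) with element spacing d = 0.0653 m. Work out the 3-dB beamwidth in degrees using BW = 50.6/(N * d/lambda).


4.34 deg


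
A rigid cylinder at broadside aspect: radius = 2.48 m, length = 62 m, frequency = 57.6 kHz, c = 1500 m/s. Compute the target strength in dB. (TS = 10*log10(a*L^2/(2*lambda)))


lambda = 1500/57600 = 0.02604 m
TS = 10*log10(2.48*62^2/(2*0.02604)) = 52.63

52.63 dB


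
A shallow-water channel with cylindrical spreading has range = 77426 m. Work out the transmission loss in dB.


TL = 10*log10(77426) = 48.89

48.89 dB


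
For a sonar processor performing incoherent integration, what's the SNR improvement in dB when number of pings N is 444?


Gain = 5*log10(444) = 13.24

13.24 dB


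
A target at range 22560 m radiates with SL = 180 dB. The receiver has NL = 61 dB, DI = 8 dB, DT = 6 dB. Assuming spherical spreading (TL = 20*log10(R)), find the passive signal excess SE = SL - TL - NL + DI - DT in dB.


Step 1: TL = 20*log10(22560) = 87.07 dB
Step 2: SE = 180 - 87.07 - 61 + 8 - 6 = 33.93

33.93 dB


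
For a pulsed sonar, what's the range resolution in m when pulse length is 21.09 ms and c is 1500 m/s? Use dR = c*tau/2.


15.8175 m


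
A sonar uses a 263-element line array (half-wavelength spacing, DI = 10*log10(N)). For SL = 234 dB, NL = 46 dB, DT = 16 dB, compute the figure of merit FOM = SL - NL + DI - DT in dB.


Step 1: DI = 10*log10(263) = 24.2 dB
Step 2: FOM = SL - NL + DI - DT = 234 - 46 + 24.2 - 16 = 196.2

196.2 dB


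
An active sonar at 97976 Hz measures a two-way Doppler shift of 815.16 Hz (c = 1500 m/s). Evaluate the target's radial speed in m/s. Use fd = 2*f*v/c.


From fd = 2*f*v/c, v = c*fd/(2*f) = 1500 * 815.16 / (2*97976) = 6.24

6.24 m/s


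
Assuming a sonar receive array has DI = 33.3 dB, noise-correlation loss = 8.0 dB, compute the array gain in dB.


AG = DI - L_corr = 33.3 - 8.0 = 25.3

25.3 dB


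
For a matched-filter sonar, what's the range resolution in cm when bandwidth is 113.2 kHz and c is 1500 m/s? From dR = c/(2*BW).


dR = c/(2*BW) = 1500 / (2 * 113.2e3) = 0.0066 m = 0.66 cm

0.66 cm


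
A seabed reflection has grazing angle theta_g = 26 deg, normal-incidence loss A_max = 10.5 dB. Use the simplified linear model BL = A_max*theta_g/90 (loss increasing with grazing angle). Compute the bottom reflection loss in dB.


BL = A_max * theta_g / 90 = 10.5 * 26 / 90 = 3.03

3.03 dB


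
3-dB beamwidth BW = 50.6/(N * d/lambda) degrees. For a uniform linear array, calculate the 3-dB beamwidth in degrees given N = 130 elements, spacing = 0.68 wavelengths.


BW = 50.6 / (130 * 0.68) = 50.6 / 88.4 = 0.57

0.57 deg


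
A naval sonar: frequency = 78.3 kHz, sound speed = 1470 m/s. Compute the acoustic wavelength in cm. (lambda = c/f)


1.88 cm


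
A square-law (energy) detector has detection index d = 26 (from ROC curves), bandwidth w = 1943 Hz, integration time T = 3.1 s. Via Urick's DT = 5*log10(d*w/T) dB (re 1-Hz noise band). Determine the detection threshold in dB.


DT = 5*log10(d*w/T) = 5*log10(26 * 1943 / 3.1) = 5*log10(16296.13) = 21.06

21.06 dB


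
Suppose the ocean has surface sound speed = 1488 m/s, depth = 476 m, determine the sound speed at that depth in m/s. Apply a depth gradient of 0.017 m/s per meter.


1496.092 m/s


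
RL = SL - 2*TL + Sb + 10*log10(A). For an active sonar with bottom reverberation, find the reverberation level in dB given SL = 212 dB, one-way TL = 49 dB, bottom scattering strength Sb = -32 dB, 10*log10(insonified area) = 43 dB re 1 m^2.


125 dB


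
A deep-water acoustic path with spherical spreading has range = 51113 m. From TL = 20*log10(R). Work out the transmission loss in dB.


TL = 20*log10(51113) = 94.17

94.17 dB


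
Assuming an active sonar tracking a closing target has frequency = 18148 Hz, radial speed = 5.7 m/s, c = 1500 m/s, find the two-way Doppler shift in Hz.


fd = 2*f*v/c = 2 * 18148 * 5.7 / 1500 = 137.92

137.92 Hz


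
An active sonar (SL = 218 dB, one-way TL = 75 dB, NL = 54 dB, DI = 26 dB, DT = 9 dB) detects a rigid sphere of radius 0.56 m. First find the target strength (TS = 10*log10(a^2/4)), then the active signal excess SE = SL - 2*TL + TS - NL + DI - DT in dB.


Step 1: TS = 10*log10(0.56^2/4) = -11.06 dB
Step 2: SE = SL - 2*TL + TS - NL + DI - DT = 218 - 2*75 + (-11.06) - 54 + 26 - 9 = 19.94

19.94 dB


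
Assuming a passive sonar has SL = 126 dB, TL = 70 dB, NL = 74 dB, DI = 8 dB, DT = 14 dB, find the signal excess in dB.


SE = SL - TL - NL + DI - DT = 126 - 70 - 74 + 8 - 14 = -24

-24 dB


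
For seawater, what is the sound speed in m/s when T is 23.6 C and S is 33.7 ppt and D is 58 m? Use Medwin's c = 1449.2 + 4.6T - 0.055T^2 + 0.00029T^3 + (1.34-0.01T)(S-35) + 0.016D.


1530.43 m/s


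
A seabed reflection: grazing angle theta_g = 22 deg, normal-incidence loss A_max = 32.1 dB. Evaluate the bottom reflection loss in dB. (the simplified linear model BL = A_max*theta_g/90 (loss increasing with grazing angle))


7.85 dB


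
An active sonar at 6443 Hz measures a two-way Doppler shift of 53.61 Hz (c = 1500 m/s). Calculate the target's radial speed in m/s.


From fd = 2*f*v/c, v = c*fd/(2*f) = 1500 * 53.61 / (2*6443) = 6.24

6.24 m/s


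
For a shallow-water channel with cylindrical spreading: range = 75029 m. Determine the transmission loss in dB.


TL = 10*log10(75029) = 48.75

48.75 dB


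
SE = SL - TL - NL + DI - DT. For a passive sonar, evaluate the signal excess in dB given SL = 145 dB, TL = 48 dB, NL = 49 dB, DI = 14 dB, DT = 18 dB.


SE = SL - TL - NL + DI - DT = 145 - 48 - 49 + 14 - 18 = 44

44 dB


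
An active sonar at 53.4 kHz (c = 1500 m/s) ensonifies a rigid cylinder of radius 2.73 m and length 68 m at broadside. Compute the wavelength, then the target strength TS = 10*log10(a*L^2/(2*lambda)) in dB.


Step 1: lambda = c/f = 1500/53400 = 0.02809 m
Step 2: TS = 10*log10(a*L^2/(2*lambda)) = 10*log10(2.73*68^2/(2*0.02809)) = 53.52

53.52 dB


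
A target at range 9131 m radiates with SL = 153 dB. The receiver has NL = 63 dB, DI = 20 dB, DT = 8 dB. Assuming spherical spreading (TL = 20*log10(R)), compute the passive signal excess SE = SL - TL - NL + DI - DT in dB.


Step 1: TL = 20*log10(9131) = 79.21 dB
Step 2: SE = 153 - 79.21 - 63 + 20 - 8 = 22.79

22.79 dB


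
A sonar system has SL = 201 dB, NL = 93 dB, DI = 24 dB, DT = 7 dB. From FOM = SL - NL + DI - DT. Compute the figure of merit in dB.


FOM = SL - NL + DI - DT = 201 - 93 + 24 - 7 = 125

125 dB


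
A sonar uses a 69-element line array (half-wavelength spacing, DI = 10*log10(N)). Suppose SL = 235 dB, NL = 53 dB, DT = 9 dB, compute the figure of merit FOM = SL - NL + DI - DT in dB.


Step 1: DI = 10*log10(69) = 18.39 dB
Step 2: FOM = SL - NL + DI - DT = 235 - 53 + 18.39 - 9 = 191.39

191.39 dB


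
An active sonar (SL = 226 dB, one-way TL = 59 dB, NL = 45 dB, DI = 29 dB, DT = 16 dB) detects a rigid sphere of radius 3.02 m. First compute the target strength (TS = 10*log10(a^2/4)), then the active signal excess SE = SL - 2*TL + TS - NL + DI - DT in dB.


Step 1: TS = 10*log10(3.02^2/4) = 3.58 dB
Step 2: SE = SL - 2*TL + TS - NL + DI - DT = 226 - 2*59 + (3.58) - 45 + 29 - 16 = 79.58

79.58 dB


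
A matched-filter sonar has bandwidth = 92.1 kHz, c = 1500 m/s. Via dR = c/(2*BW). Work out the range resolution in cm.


dR = c/(2*BW) = 1500 / (2 * 92.1e3) = 0.0081 m = 0.81 cm

0.81 cm


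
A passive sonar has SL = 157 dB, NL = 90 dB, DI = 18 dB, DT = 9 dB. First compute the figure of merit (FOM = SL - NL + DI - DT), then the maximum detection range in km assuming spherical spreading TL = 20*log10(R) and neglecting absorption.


Step 1: FOM = SL - NL + DI - DT = 157 - 90 + 18 - 9 = 76 dB
Step 2: at max range FOM = TL = 20*log10(R), so R = 10^(76/20) = 6309.57 m = 6.31 km

6.31 km


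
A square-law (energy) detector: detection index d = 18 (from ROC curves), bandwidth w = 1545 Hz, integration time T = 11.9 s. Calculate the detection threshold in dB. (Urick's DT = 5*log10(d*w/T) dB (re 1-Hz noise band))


16.84 dB


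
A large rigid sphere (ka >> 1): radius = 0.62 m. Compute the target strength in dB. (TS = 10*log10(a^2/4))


TS = 10*log10(0.62^2 / 4) = 10*log10(0.0961) = -10.17

-10.17 dB


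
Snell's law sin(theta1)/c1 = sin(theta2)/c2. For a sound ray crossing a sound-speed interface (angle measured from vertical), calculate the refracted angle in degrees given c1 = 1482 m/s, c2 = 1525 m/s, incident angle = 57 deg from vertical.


59.66 deg


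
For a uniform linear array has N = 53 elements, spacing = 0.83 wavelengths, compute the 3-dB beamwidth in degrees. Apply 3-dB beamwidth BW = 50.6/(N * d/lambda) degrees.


BW = 50.6 / (53 * 0.83) = 50.6 / 43.99 = 1.15

1.15 deg


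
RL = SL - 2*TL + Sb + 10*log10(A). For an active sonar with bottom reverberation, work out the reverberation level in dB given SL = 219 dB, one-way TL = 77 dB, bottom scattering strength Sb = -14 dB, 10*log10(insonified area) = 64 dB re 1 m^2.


RL = SL - 2*TL + Sb + 10*log10(A) = 219 - 2*77 + (-14) + 64 = 115

115 dB


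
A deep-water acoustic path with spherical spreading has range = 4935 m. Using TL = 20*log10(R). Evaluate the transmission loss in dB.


TL = 20*log10(4935) = 73.87

73.87 dB


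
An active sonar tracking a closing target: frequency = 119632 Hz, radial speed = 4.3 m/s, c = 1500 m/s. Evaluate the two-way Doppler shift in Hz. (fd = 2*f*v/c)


fd = 2*f*v/c = 2 * 119632 * 4.3 / 1500 = 685.89

685.89 Hz


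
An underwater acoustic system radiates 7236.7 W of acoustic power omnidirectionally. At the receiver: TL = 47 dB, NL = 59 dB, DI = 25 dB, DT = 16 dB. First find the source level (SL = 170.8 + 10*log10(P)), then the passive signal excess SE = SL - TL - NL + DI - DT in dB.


Step 1: SL = 170.8 + 10*log10(7236.7) = 209.4 dB
Step 2: SE = SL - TL - NL + DI - DT = 209.4 - 47 - 59 + 25 - 16 = 112.4

112.4 dB


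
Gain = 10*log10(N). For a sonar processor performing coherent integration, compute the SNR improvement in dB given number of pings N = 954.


Gain = 10*log10(954) = 29.8

29.8 dB


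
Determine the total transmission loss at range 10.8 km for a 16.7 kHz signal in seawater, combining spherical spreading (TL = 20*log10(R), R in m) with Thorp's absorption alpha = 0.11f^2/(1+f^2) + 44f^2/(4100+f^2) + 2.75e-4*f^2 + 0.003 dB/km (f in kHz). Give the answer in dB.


Step 1 (Thorp): alpha = 0.11*278.89/(1+278.89) + 44*278.89/(4100+278.89) + 2.75e-4*278.89 + 0.003 = 2.9916 dB/km
Step 2: TL_spread = 20*log10(10800) = 80.67 dB
Step 3: TL_abs = alpha*R = 2.9916 * 10.8 = 32.31 dB
Step 4: TL_total = 80.67 + 32.31 = 112.98

112.98 dB


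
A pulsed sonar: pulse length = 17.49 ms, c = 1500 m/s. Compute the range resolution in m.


13.1175 m


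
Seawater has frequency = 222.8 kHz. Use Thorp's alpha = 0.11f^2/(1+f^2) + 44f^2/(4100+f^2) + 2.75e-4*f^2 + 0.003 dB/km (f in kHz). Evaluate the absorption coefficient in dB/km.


f^2 = 49639.84
alpha = 0.11*49639.84/(1+49639.84) + 44*49639.84/(4100+49639.84) + 2.75e-4*49639.84 + 0.003 = 54.407

54.407 dB/km


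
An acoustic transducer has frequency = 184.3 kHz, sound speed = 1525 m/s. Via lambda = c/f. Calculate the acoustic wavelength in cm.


0.83 cm


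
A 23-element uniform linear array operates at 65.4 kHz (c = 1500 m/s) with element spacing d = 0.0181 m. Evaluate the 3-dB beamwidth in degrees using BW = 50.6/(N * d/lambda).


Step 1: lambda = 1500/65400 = 0.02294 m
Step 2: d/lambda = 0.0181/0.02294 = 0.789
Step 3: BW = 50.6/(N * d/lambda) = 50.6/(23 * 0.789) = 2.79

2.79 deg


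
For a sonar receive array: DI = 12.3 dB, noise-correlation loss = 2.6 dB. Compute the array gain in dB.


9.7 dB


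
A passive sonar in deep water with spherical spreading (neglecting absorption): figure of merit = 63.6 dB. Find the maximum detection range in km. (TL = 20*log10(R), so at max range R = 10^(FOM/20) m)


At max range FOM = TL, so 20*log10(R) = 63.6
R = 10^(63.6/20) = 1513.56 m = 1.51 km

1.51 km


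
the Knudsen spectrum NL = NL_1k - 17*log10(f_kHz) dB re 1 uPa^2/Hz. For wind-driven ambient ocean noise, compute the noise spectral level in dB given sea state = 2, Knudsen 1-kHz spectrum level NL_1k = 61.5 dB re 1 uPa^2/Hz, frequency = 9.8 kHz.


NL = NL_1k - 17*log10(f_kHz) = 61.5 - 17*log10(9.8) = 61.5 - (16.85) = 44.65

44.65 dB


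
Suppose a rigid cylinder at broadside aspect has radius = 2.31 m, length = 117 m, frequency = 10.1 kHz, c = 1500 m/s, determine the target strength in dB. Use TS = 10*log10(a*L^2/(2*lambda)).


lambda = 1500/10100 = 0.14851 m
TS = 10*log10(2.31*117^2/(2*0.14851)) = 50.27

50.27 dB


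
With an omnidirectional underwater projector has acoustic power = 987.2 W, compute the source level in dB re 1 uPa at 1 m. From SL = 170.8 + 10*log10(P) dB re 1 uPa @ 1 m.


200.74 dB


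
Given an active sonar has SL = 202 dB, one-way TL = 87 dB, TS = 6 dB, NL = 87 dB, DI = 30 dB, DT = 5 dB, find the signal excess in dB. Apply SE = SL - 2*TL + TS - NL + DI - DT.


SE = SL - 2*TL + TS - NL + DI - DT = 202 - 2*87 + (6) - 87 + 30 - 5 = -28

-28 dB


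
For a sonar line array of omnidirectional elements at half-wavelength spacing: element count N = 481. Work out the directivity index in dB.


DI = 10*log10(481) = 26.82

26.82 dB


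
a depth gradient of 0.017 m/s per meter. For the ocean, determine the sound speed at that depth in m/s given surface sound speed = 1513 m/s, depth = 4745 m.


c = 1513 + 0.017 * 4745 = 1593.665

1593.665 m/s


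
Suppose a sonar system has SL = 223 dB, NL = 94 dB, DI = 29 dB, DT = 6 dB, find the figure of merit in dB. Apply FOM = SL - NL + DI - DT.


FOM = SL - NL + DI - DT = 223 - 94 + 29 - 6 = 152

152 dB


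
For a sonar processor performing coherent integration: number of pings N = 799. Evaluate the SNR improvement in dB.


Gain = 10*log10(799) = 29.03

29.03 dB


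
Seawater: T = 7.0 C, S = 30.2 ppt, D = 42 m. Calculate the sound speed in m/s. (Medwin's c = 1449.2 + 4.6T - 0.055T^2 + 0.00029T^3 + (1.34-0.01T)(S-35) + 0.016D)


1473.38 m/s


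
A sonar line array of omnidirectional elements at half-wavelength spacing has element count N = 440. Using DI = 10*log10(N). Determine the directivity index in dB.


DI = 10*log10(440) = 26.43

26.43 dB


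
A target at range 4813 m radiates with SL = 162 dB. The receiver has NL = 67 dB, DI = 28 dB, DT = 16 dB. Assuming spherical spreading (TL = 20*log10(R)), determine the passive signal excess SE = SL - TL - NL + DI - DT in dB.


Step 1: TL = 20*log10(4813) = 73.65 dB
Step 2: SE = 162 - 73.65 - 67 + 28 - 16 = 33.35

33.35 dB


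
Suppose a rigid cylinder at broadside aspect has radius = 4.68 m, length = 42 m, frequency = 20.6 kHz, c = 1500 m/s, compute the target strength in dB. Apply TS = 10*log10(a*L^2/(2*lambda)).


47.53 dB


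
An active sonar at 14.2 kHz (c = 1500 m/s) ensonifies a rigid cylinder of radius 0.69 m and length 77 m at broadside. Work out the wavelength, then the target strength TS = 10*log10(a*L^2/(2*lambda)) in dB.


Step 1: lambda = c/f = 1500/14200 = 0.10563 m
Step 2: TS = 10*log10(a*L^2/(2*lambda)) = 10*log10(0.69*77^2/(2*0.10563)) = 42.87

42.87 dB


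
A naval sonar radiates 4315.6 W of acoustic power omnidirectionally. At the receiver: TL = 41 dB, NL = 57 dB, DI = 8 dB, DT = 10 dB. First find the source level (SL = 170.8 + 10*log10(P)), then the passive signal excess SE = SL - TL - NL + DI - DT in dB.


Step 1: SL = 170.8 + 10*log10(4315.6) = 207.15 dB
Step 2: SE = SL - TL - NL + DI - DT = 207.15 - 41 - 57 + 8 - 10 = 107.15

107.15 dB


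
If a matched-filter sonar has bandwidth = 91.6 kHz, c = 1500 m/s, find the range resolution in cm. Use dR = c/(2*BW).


dR = c/(2*BW) = 1500 / (2 * 91.6e3) = 0.0082 m = 0.82 cm

0.82 cm


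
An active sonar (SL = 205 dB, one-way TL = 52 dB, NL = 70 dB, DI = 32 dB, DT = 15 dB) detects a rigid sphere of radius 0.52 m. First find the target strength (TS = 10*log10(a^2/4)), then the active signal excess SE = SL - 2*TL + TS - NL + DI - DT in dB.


Step 1: TS = 10*log10(0.52^2/4) = -11.7 dB
Step 2: SE = SL - 2*TL + TS - NL + DI - DT = 205 - 2*52 + (-11.7) - 70 + 32 - 15 = 36.3

36.3 dB


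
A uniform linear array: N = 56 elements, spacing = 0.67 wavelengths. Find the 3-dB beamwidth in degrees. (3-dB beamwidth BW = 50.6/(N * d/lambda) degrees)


1.35 deg


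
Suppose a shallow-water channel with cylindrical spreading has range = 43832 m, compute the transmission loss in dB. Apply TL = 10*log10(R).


TL = 10*log10(43832) = 46.42

46.42 dB


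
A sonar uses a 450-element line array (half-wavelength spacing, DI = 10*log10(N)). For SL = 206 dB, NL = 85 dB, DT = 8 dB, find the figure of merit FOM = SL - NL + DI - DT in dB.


Step 1: DI = 10*log10(450) = 26.53 dB
Step 2: FOM = SL - NL + DI - DT = 206 - 85 + 26.53 - 8 = 139.53

139.53 dB


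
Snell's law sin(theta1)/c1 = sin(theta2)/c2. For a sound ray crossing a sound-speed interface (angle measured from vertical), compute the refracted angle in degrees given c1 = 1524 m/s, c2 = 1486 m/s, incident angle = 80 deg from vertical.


sin(theta2) = (c2/c1)*sin(theta1) = (1486/1524)*sin(80 deg) = 0.96025
theta2 = arcsin(0.96025) = 73.79

73.79 deg


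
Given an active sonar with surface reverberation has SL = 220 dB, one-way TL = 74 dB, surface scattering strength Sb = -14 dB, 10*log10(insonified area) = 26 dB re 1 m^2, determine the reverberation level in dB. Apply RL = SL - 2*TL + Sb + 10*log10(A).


RL = SL - 2*TL + Sb + 10*log10(A) = 220 - 2*74 + (-14) + 26 = 84

84 dB


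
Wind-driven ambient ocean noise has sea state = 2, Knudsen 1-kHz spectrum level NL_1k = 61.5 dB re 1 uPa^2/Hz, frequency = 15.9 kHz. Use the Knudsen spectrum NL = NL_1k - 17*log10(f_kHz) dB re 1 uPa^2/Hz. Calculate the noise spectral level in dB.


41.08 dB


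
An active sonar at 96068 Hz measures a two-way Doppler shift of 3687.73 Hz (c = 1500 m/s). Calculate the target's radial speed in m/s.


From fd = 2*f*v/c, v = c*fd/(2*f) = 1500 * 3687.73 / (2*96068) = 28.79

28.79 m/s


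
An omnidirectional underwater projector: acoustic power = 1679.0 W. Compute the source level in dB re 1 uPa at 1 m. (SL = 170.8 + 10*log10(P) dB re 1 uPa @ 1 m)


SL = 170.8 + 10*log10(1679.0) = 170.8 + 32.25 = 203.05

203.05 dB


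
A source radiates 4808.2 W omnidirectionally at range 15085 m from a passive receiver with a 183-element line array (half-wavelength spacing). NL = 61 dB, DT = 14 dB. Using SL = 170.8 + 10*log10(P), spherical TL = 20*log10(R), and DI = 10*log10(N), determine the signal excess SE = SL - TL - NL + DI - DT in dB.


Step 1: SL = 170.8 + 10*log10(4808.2) = 207.62 dB
Step 2: TL = 20*log10(15085) = 83.57 dB
Step 3: DI = 10*log10(183) = 22.62 dB
Step 4: SE = SL - TL - NL + DI - DT = 207.62 - 83.57 - 61 + 22.62 - 14 = 71.67

71.67 dB


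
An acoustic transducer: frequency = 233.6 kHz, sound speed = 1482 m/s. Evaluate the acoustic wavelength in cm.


lambda = c/f = 1482 / 233600 = 0.0063 m = 0.63 cm

0.63 cm


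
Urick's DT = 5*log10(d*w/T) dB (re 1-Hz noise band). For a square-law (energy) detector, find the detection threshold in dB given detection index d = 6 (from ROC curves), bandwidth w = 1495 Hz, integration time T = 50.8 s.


DT = 5*log10(d*w/T) = 5*log10(6 * 1495 / 50.8) = 5*log10(176.57) = 11.23

11.23 dB
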